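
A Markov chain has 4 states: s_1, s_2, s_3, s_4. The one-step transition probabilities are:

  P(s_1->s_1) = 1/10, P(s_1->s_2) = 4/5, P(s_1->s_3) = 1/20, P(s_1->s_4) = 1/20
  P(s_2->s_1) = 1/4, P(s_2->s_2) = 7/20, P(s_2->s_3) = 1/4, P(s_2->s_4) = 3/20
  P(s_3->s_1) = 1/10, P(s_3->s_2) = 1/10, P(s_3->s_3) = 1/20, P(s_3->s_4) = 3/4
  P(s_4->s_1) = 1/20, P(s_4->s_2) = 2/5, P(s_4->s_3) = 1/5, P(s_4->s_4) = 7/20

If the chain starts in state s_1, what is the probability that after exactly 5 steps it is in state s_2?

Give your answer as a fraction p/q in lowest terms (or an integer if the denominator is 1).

Answer: 154473/400000

Derivation:
Computing P^5 by repeated multiplication:
P^1 =
  s_1: [1/10, 4/5, 1/20, 1/20]
  s_2: [1/4, 7/20, 1/4, 3/20]
  s_3: [1/10, 1/10, 1/20, 3/4]
  s_4: [1/20, 2/5, 1/5, 7/20]
P^2 =
  s_1: [87/400, 77/200, 87/400, 9/50]
  s_2: [29/200, 163/400, 57/400, 61/200]
  s_3: [31/400, 21/50, 73/400, 8/25]
  s_4: [57/400, 17/50, 73/400, 67/200]
P^3 =
  s_1: [119/800, 161/400, 77/500, 1179/4000]
  s_2: [1167/8000, 3159/8000, 709/4000, 141/500]
  s_3: [147/1000, 1421/4000, 91/500, 1263/4000]
  s_4: [537/4000, 1541/4000, 673/4000, 1249/4000]
P^4 =
  s_1: [11651/80000, 15727/40000, 13977/80000, 11459/40000]
  s_2: [23221/160000, 61669/160000, 6851/40000, 23853/80000]
  s_3: [11/80, 6183/16000, 13473/80000, 6153/20000]
  s_4: [5687/40000, 30717/80000, 13911/80000, 11999/40000]
P^5 =
  s_1: [57861/400000, 154473/400000, 27457/160000, 238047/800000]
  s_2: [457301/3200000, 49587/128000, 274897/1600000, 95323/320000]
  s_3: [228133/1600000, 616247/1600000, 34687/200000, 119531/400000]
  s_4: [228153/1600000, 616809/1600000, 137431/800000, 30011/100000]

(P^5)[s_1 -> s_2] = 154473/400000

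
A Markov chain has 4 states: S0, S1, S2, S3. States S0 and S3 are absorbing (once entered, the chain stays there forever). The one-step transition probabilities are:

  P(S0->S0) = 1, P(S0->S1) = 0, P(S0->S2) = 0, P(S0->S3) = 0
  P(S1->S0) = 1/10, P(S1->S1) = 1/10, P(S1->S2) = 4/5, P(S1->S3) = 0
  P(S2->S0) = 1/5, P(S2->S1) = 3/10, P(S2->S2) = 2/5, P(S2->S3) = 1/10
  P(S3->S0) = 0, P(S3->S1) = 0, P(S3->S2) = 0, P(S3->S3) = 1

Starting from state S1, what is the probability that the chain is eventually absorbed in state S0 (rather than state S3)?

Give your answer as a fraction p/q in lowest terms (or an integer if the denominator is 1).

Let a_i = P(absorbed in S0 | start in state i).
Boundary conditions: a_S0 = 1, a_S3 = 0.
For each transient state i, a_i = sum_j P(i->j) * a_j:
  a_S1 = 1/10*a_S0 + 1/10*a_S1 + 4/5*a_S2 + 0*a_S3
  a_S2 = 1/5*a_S0 + 3/10*a_S1 + 2/5*a_S2 + 1/10*a_S3

Substituting a_S0 = 1 and a_S3 = 0, rearrange to (I - Q) a = r where r[i] = P(i -> S0):
  [9/10, -4/5] . (a_S1, a_S2) = 1/10
  [-3/10, 3/5] . (a_S1, a_S2) = 1/5

Solving yields:
  a_S1 = 11/15
  a_S2 = 7/10

Starting state is S1, so the absorption probability is a_S1 = 11/15.

Answer: 11/15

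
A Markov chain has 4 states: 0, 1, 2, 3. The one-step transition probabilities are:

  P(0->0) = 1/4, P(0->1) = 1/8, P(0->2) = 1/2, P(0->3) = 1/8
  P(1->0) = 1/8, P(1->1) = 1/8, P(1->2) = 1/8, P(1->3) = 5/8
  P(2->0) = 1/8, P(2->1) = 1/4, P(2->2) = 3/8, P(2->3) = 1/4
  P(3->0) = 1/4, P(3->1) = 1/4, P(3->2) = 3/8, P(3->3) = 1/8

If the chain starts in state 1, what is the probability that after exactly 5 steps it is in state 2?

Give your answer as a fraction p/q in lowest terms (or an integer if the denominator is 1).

Computing P^5 by repeated multiplication:
P^1 =
  0: [1/4, 1/8, 1/2, 1/8]
  1: [1/8, 1/8, 1/8, 5/8]
  2: [1/8, 1/4, 3/8, 1/4]
  3: [1/4, 1/4, 3/8, 1/8]
P^2 =
  0: [11/64, 13/64, 3/8, 1/4]
  1: [7/32, 7/32, 23/64, 13/64]
  2: [11/64, 13/64, 21/64, 19/64]
  3: [11/64, 3/16, 11/32, 19/64]
P^3 =
  0: [91/512, 13/64, 177/512, 35/128]
  1: [91/512, 25/128, 89/256, 143/512]
  2: [47/256, 13/64, 177/512, 137/512]
  3: [47/256, 105/512, 179/512, 67/256]
P^4 =
  0: [743/4096, 829/4096, 1419/4096, 1105/4096]
  1: [373/2048, 833/4096, 1427/4096, 545/2048]
  2: [743/4096, 413/2048, 711/2048, 1105/4096]
  3: [185/1024, 825/4096, 355/1024, 1111/4096]
P^5 =
  0: [743/4096, 1655/8192, 11373/32768, 8831/32768]
  1: [1483/8192, 6613/32768, 1421/4096, 8855/32768]
  2: [743/4096, 6623/32768, 11379/32768, 4411/16384]
  3: [5947/32768, 6627/32768, 5689/16384, 551/2048]

(P^5)[1 -> 2] = 1421/4096

Answer: 1421/4096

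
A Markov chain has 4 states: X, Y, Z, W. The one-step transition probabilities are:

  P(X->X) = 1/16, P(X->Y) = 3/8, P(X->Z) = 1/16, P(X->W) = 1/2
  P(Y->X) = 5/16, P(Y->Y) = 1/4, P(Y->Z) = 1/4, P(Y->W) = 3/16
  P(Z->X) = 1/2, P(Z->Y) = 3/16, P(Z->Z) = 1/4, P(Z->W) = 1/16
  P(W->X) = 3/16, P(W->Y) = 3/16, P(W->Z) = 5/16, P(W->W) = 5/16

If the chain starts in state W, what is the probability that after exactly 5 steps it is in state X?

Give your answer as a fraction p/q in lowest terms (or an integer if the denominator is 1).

Computing P^5 by repeated multiplication:
P^1 =
  X: [1/16, 3/8, 1/16, 1/2]
  Y: [5/16, 1/4, 1/4, 3/16]
  Z: [1/2, 3/16, 1/4, 1/16]
  W: [3/16, 3/16, 5/16, 5/16]
P^2 =
  X: [63/256, 57/256, 69/256, 67/256]
  Y: [33/128, 67/256, 13/64, 71/256]
  Z: [29/128, 75/256, 41/256, 41/128]
  W: [73/256, 15/64, 15/64, 63/256]
P^3 =
  X: [1101/4096, 507/2048, 451/2048, 1079/4096]
  Y: [515/2048, 1033/4096, 897/4096, 71/256]
  Z: [1007/4096, 1017/4096, 233/1024, 285/1024]
  W: [521/2048, 1047/4096, 217/1024, 1139/4096]
P^4 =
  X: [1039/4096, 16605/65536, 885/4096, 18147/65536]
  Y: [16779/65536, 16411/65536, 7215/32768, 4479/16384]
  Z: [2121/8192, 8163/32768, 14503/65536, 17739/65536]
  W: [8319/32768, 16461/65536, 14397/65536, 2255/8192]
P^5 =
  X: [133685/524288, 263085/1048576, 230419/1048576, 143851/524288]
  Y: [134011/524288, 65839/262144, 229723/1048576, 287475/1048576]
  Z: [267839/1048576, 131919/524288, 228979/1048576, 17995/65536]
  W: [268239/1048576, 262983/1048576, 115135/524288, 71771/262144]

(P^5)[W -> X] = 268239/1048576

Answer: 268239/1048576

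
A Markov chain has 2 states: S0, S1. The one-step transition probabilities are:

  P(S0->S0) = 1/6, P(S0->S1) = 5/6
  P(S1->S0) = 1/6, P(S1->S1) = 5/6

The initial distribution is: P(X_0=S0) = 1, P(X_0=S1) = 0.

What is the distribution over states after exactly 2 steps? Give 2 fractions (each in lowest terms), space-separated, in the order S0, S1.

Propagating the distribution step by step (d_{t+1} = d_t * P):
d_0 = (S0=1, S1=0)
  d_1[S0] = 1*1/6 + 0*1/6 = 1/6
  d_1[S1] = 1*5/6 + 0*5/6 = 5/6
d_1 = (S0=1/6, S1=5/6)
  d_2[S0] = 1/6*1/6 + 5/6*1/6 = 1/6
  d_2[S1] = 1/6*5/6 + 5/6*5/6 = 5/6
d_2 = (S0=1/6, S1=5/6)

Answer: 1/6 5/6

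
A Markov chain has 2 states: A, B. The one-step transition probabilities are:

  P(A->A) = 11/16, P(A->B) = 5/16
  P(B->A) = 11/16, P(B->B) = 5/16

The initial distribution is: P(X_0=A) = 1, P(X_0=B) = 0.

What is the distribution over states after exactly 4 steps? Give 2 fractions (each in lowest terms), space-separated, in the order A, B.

Answer: 11/16 5/16

Derivation:
Propagating the distribution step by step (d_{t+1} = d_t * P):
d_0 = (A=1, B=0)
  d_1[A] = 1*11/16 + 0*11/16 = 11/16
  d_1[B] = 1*5/16 + 0*5/16 = 5/16
d_1 = (A=11/16, B=5/16)
  d_2[A] = 11/16*11/16 + 5/16*11/16 = 11/16
  d_2[B] = 11/16*5/16 + 5/16*5/16 = 5/16
d_2 = (A=11/16, B=5/16)
  d_3[A] = 11/16*11/16 + 5/16*11/16 = 11/16
  d_3[B] = 11/16*5/16 + 5/16*5/16 = 5/16
d_3 = (A=11/16, B=5/16)
  d_4[A] = 11/16*11/16 + 5/16*11/16 = 11/16
  d_4[B] = 11/16*5/16 + 5/16*5/16 = 5/16
d_4 = (A=11/16, B=5/16)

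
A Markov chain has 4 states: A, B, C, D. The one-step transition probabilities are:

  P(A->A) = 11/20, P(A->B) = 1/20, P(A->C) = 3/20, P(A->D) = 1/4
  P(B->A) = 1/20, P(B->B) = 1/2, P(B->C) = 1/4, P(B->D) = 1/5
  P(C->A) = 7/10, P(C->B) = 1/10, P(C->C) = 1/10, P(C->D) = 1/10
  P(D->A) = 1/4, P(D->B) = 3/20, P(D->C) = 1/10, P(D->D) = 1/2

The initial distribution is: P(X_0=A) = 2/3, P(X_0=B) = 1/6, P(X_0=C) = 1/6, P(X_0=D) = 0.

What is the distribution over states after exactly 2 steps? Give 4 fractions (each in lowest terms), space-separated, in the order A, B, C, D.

Answer: 1061/2400 67/480 347/2400 219/800

Derivation:
Propagating the distribution step by step (d_{t+1} = d_t * P):
d_0 = (A=2/3, B=1/6, C=1/6, D=0)
  d_1[A] = 2/3*11/20 + 1/6*1/20 + 1/6*7/10 + 0*1/4 = 59/120
  d_1[B] = 2/3*1/20 + 1/6*1/2 + 1/6*1/10 + 0*3/20 = 2/15
  d_1[C] = 2/3*3/20 + 1/6*1/4 + 1/6*1/10 + 0*1/10 = 19/120
  d_1[D] = 2/3*1/4 + 1/6*1/5 + 1/6*1/10 + 0*1/2 = 13/60
d_1 = (A=59/120, B=2/15, C=19/120, D=13/60)
  d_2[A] = 59/120*11/20 + 2/15*1/20 + 19/120*7/10 + 13/60*1/4 = 1061/2400
  d_2[B] = 59/120*1/20 + 2/15*1/2 + 19/120*1/10 + 13/60*3/20 = 67/480
  d_2[C] = 59/120*3/20 + 2/15*1/4 + 19/120*1/10 + 13/60*1/10 = 347/2400
  d_2[D] = 59/120*1/4 + 2/15*1/5 + 19/120*1/10 + 13/60*1/2 = 219/800
d_2 = (A=1061/2400, B=67/480, C=347/2400, D=219/800)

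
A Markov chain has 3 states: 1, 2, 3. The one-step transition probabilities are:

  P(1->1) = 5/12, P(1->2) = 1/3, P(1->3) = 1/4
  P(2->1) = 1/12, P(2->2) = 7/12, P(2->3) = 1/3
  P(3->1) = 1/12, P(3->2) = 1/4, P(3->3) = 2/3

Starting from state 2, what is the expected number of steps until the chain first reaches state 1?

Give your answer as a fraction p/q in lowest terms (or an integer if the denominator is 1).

Answer: 12

Derivation:
Let h_i = expected steps to first reach 1 from state i.
Boundary: h_1 = 0.
First-step equations for the other states:
  h_2 = 1 + 1/12*h_1 + 7/12*h_2 + 1/3*h_3
  h_3 = 1 + 1/12*h_1 + 1/4*h_2 + 2/3*h_3

Substituting h_1 = 0 and rearranging gives the linear system (I - Q) h = 1:
  [5/12, -1/3] . (h_2, h_3) = 1
  [-1/4, 1/3] . (h_2, h_3) = 1

Solving yields:
  h_2 = 12
  h_3 = 12

Starting state is 2, so the expected hitting time is h_2 = 12.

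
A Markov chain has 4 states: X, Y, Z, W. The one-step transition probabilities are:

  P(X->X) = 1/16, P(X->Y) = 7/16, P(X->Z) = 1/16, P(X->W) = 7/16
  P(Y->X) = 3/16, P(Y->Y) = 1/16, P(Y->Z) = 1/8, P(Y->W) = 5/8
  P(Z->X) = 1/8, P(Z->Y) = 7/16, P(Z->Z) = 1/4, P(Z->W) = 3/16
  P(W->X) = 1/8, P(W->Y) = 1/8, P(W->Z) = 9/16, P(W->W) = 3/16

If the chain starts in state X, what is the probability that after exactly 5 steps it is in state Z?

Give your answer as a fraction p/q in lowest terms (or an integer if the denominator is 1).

Answer: 312409/1048576

Derivation:
Computing P^5 by repeated multiplication:
P^1 =
  X: [1/16, 7/16, 1/16, 7/16]
  Y: [3/16, 1/16, 1/8, 5/8]
  Z: [1/8, 7/16, 1/4, 3/16]
  W: [1/8, 1/8, 9/16, 3/16]
P^2 =
  X: [19/128, 35/256, 41/128, 101/256]
  Y: [15/128, 7/32, 103/256, 67/256]
  Z: [37/256, 55/256, 59/256, 105/256]
  W: [1/8, 85/256, 69/256, 35/128]
P^3 =
  X: [509/4096, 1077/4096, 1345/4096, 1165/4096]
  Y: [269/2048, 1121/4096, 1157/4096, 5/16]
  Z: [265/2048, 937/4096, 83/256, 1301/4096]
  W: [565/4096, 233/1024, 277/1024, 1491/4096]
P^4 =
  X: [1095/8192, 16385/65536, 579/2048, 21863/65536]
  Y: [8775/65536, 7773/32768, 1183/4096, 22287/65536]
  Z: [8599/65536, 16545/65536, 19425/65536, 20967/65536]
  W: [8559/65536, 15625/65536, 2535/8192, 1317/4096]
P^5 =
  X: [138697/1048576, 251127/1048576, 312409/1048576, 346343/1048576]
  Y: [137843/1048576, 254041/1048576, 158081/524288, 170265/524288]
  Z: [69509/524288, 254647/1048576, 77023/262144, 346819/1048576]
  W: [69069/524288, 129821/524288, 310577/1048576, 340219/1048576]

(P^5)[X -> Z] = 312409/1048576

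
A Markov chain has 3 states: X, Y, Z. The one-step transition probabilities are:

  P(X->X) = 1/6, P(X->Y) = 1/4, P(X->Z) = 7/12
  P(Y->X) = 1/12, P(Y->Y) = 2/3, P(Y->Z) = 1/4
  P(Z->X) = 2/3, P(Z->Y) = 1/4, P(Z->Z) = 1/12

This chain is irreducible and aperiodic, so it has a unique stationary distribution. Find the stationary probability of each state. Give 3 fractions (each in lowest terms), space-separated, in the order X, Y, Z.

Answer: 5/18 3/7 37/126

Derivation:
The stationary distribution satisfies pi = pi * P, i.e.:
  pi_X = 1/6*pi_X + 1/12*pi_Y + 2/3*pi_Z
  pi_Y = 1/4*pi_X + 2/3*pi_Y + 1/4*pi_Z
  pi_Z = 7/12*pi_X + 1/4*pi_Y + 1/12*pi_Z
with normalization: pi_X + pi_Y + pi_Z = 1.

Using the first 2 balance equations plus normalization, the linear system A*pi = b is:
  [-5/6, 1/12, 2/3] . pi = 0
  [1/4, -1/3, 1/4] . pi = 0
  [1, 1, 1] . pi = 1

Solving yields:
  pi_X = 5/18
  pi_Y = 3/7
  pi_Z = 37/126

Verification (pi * P):
  5/18*1/6 + 3/7*1/12 + 37/126*2/3 = 5/18 = pi_X  (ok)
  5/18*1/4 + 3/7*2/3 + 37/126*1/4 = 3/7 = pi_Y  (ok)
  5/18*7/12 + 3/7*1/4 + 37/126*1/12 = 37/126 = pi_Z  (ok)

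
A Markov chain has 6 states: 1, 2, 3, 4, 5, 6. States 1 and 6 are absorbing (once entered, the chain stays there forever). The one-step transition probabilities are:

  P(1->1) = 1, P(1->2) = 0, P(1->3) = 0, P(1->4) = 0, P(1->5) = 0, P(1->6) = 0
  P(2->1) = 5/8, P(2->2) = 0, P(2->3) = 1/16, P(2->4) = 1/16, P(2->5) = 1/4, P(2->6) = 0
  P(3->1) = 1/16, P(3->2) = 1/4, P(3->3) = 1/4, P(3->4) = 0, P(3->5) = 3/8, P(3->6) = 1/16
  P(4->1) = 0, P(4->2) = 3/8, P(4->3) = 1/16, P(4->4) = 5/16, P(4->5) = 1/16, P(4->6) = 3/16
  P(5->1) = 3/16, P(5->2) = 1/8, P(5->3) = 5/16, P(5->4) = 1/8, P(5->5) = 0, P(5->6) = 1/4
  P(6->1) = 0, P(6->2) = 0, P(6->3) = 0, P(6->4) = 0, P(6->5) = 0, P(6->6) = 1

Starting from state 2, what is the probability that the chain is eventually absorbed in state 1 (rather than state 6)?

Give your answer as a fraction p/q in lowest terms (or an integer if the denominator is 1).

Let a_i = P(absorbed in 1 | start in state i).
Boundary conditions: a_1 = 1, a_6 = 0.
For each transient state i, a_i = sum_j P(i->j) * a_j:
  a_2 = 5/8*a_1 + 0*a_2 + 1/16*a_3 + 1/16*a_4 + 1/4*a_5 + 0*a_6
  a_3 = 1/16*a_1 + 1/4*a_2 + 1/4*a_3 + 0*a_4 + 3/8*a_5 + 1/16*a_6
  a_4 = 0*a_1 + 3/8*a_2 + 1/16*a_3 + 5/16*a_4 + 1/16*a_5 + 3/16*a_6
  a_5 = 3/16*a_1 + 1/8*a_2 + 5/16*a_3 + 1/8*a_4 + 0*a_5 + 1/4*a_6

Substituting a_1 = 1 and a_6 = 0, rearrange to (I - Q) a = r where r[i] = P(i -> 1):
  [1, -1/16, -1/16, -1/4] . (a_2, a_3, a_4, a_5) = 5/8
  [-1/4, 3/4, 0, -3/8] . (a_2, a_3, a_4, a_5) = 1/16
  [-3/8, -1/16, 11/16, -1/16] . (a_2, a_3, a_4, a_5) = 0
  [-1/8, -5/16, -1/8, 1] . (a_2, a_3, a_4, a_5) = 3/16

Solving yields:
  a_2 = 2191/2600
  a_3 = 101/156
  a_4 = 57/100
  a_5 = 2209/3900

Starting state is 2, so the absorption probability is a_2 = 2191/2600.

Answer: 2191/2600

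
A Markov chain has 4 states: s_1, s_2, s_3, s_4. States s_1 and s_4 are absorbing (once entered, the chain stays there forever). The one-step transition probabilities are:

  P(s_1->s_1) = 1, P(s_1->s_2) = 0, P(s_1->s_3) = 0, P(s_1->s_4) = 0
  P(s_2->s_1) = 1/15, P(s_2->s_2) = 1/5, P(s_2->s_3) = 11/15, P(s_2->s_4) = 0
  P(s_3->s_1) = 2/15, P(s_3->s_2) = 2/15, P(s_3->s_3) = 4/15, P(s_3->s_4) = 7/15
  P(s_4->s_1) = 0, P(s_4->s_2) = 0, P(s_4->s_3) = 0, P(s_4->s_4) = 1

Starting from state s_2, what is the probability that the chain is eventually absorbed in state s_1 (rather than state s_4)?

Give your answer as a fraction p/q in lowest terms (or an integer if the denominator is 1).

Let a_i = P(absorbed in s_1 | start in state i).
Boundary conditions: a_s_1 = 1, a_s_4 = 0.
For each transient state i, a_i = sum_j P(i->j) * a_j:
  a_s_2 = 1/15*a_s_1 + 1/5*a_s_2 + 11/15*a_s_3 + 0*a_s_4
  a_s_3 = 2/15*a_s_1 + 2/15*a_s_2 + 4/15*a_s_3 + 7/15*a_s_4

Substituting a_s_1 = 1 and a_s_4 = 0, rearrange to (I - Q) a = r where r[i] = P(i -> s_1):
  [4/5, -11/15] . (a_s_2, a_s_3) = 1/15
  [-2/15, 11/15] . (a_s_2, a_s_3) = 2/15

Solving yields:
  a_s_2 = 3/10
  a_s_3 = 13/55

Starting state is s_2, so the absorption probability is a_s_2 = 3/10.

Answer: 3/10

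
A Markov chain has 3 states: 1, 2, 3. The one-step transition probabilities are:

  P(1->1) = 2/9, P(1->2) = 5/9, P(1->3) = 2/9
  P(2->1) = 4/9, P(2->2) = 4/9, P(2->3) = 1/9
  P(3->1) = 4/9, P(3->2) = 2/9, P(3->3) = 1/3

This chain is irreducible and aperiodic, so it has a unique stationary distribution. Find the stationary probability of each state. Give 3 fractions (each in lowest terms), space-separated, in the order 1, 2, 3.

The stationary distribution satisfies pi = pi * P, i.e.:
  pi_1 = 2/9*pi_1 + 4/9*pi_2 + 4/9*pi_3
  pi_2 = 5/9*pi_1 + 4/9*pi_2 + 2/9*pi_3
  pi_3 = 2/9*pi_1 + 1/9*pi_2 + 1/3*pi_3
with normalization: pi_1 + pi_2 + pi_3 = 1.

Using the first 2 balance equations plus normalization, the linear system A*pi = b is:
  [-7/9, 4/9, 4/9] . pi = 0
  [5/9, -5/9, 2/9] . pi = 0
  [1, 1, 1] . pi = 1

Solving yields:
  pi_1 = 4/11
  pi_2 = 34/77
  pi_3 = 15/77

Verification (pi * P):
  4/11*2/9 + 34/77*4/9 + 15/77*4/9 = 4/11 = pi_1  (ok)
  4/11*5/9 + 34/77*4/9 + 15/77*2/9 = 34/77 = pi_2  (ok)
  4/11*2/9 + 34/77*1/9 + 15/77*1/3 = 15/77 = pi_3  (ok)

Answer: 4/11 34/77 15/77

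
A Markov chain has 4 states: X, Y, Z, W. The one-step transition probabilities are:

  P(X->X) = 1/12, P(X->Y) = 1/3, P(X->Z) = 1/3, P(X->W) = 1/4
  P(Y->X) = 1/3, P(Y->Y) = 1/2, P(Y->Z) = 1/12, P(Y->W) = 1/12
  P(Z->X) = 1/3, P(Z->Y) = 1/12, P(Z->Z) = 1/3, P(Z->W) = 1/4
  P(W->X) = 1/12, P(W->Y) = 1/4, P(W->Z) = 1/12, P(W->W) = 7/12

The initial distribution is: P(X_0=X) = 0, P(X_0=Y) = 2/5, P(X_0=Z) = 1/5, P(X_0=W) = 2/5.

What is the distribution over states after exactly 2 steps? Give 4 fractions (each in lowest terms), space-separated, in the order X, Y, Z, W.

Answer: 47/240 47/144 7/40 109/360

Derivation:
Propagating the distribution step by step (d_{t+1} = d_t * P):
d_0 = (X=0, Y=2/5, Z=1/5, W=2/5)
  d_1[X] = 0*1/12 + 2/5*1/3 + 1/5*1/3 + 2/5*1/12 = 7/30
  d_1[Y] = 0*1/3 + 2/5*1/2 + 1/5*1/12 + 2/5*1/4 = 19/60
  d_1[Z] = 0*1/3 + 2/5*1/12 + 1/5*1/3 + 2/5*1/12 = 2/15
  d_1[W] = 0*1/4 + 2/5*1/12 + 1/5*1/4 + 2/5*7/12 = 19/60
d_1 = (X=7/30, Y=19/60, Z=2/15, W=19/60)
  d_2[X] = 7/30*1/12 + 19/60*1/3 + 2/15*1/3 + 19/60*1/12 = 47/240
  d_2[Y] = 7/30*1/3 + 19/60*1/2 + 2/15*1/12 + 19/60*1/4 = 47/144
  d_2[Z] = 7/30*1/3 + 19/60*1/12 + 2/15*1/3 + 19/60*1/12 = 7/40
  d_2[W] = 7/30*1/4 + 19/60*1/12 + 2/15*1/4 + 19/60*7/12 = 109/360
d_2 = (X=47/240, Y=47/144, Z=7/40, W=109/360)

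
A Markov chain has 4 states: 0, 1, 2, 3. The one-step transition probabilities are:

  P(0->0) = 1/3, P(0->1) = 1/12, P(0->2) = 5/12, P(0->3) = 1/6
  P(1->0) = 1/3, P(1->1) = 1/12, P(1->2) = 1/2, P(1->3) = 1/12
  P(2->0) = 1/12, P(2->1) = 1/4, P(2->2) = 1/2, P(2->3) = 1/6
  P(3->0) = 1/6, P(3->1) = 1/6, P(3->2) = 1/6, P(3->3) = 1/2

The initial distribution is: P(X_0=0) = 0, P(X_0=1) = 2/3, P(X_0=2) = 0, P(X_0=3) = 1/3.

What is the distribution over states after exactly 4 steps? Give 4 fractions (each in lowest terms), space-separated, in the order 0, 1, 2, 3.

Propagating the distribution step by step (d_{t+1} = d_t * P):
d_0 = (0=0, 1=2/3, 2=0, 3=1/3)
  d_1[0] = 0*1/3 + 2/3*1/3 + 0*1/12 + 1/3*1/6 = 5/18
  d_1[1] = 0*1/12 + 2/3*1/12 + 0*1/4 + 1/3*1/6 = 1/9
  d_1[2] = 0*5/12 + 2/3*1/2 + 0*1/2 + 1/3*1/6 = 7/18
  d_1[3] = 0*1/6 + 2/3*1/12 + 0*1/6 + 1/3*1/2 = 2/9
d_1 = (0=5/18, 1=1/9, 2=7/18, 3=2/9)
  d_2[0] = 5/18*1/3 + 1/9*1/3 + 7/18*1/12 + 2/9*1/6 = 43/216
  d_2[1] = 5/18*1/12 + 1/9*1/12 + 7/18*1/4 + 2/9*1/6 = 1/6
  d_2[2] = 5/18*5/12 + 1/9*1/2 + 7/18*1/2 + 2/9*1/6 = 29/72
  d_2[3] = 5/18*1/6 + 1/9*1/12 + 7/18*1/6 + 2/9*1/2 = 25/108
d_2 = (0=43/216, 1=1/6, 2=29/72, 3=25/108)
  d_3[0] = 43/216*1/3 + 1/6*1/3 + 29/72*1/12 + 25/108*1/6 = 503/2592
  d_3[1] = 43/216*1/12 + 1/6*1/12 + 29/72*1/4 + 25/108*1/6 = 55/324
  d_3[2] = 43/216*5/12 + 1/6*1/2 + 29/72*1/2 + 25/108*1/6 = 13/32
  d_3[3] = 43/216*1/6 + 1/6*1/12 + 29/72*1/6 + 25/108*1/2 = 149/648
d_3 = (0=503/2592, 1=55/324, 2=13/32, 3=149/648)
  d_4[0] = 503/2592*1/3 + 55/324*1/3 + 13/32*1/12 + 149/648*1/6 = 6017/31104
  d_4[1] = 503/2592*1/12 + 55/324*1/12 + 13/32*1/4 + 149/648*1/6 = 2647/15552
  d_4[2] = 503/2592*5/12 + 55/324*1/2 + 13/32*1/2 + 149/648*1/6 = 12665/31104
  d_4[3] = 503/2592*1/6 + 55/324*1/12 + 13/32*1/6 + 149/648*1/2 = 11/48
d_4 = (0=6017/31104, 1=2647/15552, 2=12665/31104, 3=11/48)

Answer: 6017/31104 2647/15552 12665/31104 11/48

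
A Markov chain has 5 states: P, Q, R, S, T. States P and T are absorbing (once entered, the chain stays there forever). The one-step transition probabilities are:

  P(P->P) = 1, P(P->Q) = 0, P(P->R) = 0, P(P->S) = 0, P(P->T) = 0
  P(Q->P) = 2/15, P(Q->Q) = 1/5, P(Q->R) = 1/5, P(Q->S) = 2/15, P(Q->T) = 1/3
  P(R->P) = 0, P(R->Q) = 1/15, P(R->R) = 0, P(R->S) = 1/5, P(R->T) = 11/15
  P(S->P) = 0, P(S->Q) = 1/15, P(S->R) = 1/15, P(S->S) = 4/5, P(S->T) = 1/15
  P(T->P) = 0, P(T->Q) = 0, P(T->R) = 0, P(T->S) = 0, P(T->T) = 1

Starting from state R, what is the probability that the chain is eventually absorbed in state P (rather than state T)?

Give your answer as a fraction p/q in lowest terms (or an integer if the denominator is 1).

Answer: 6/227

Derivation:
Let a_i = P(absorbed in P | start in state i).
Boundary conditions: a_P = 1, a_T = 0.
For each transient state i, a_i = sum_j P(i->j) * a_j:
  a_Q = 2/15*a_P + 1/5*a_Q + 1/5*a_R + 2/15*a_S + 1/3*a_T
  a_R = 0*a_P + 1/15*a_Q + 0*a_R + 1/5*a_S + 11/15*a_T
  a_S = 0*a_P + 1/15*a_Q + 1/15*a_R + 4/5*a_S + 1/15*a_T

Substituting a_P = 1 and a_T = 0, rearrange to (I - Q) a = r where r[i] = P(i -> P):
  [4/5, -1/5, -2/15] . (a_Q, a_R, a_S) = 2/15
  [-1/15, 1, -1/5] . (a_Q, a_R, a_S) = 0
  [-1/15, -1/15, 1/5] . (a_Q, a_R, a_S) = 0

Solving yields:
  a_Q = 42/227
  a_R = 6/227
  a_S = 16/227

Starting state is R, so the absorption probability is a_R = 6/227.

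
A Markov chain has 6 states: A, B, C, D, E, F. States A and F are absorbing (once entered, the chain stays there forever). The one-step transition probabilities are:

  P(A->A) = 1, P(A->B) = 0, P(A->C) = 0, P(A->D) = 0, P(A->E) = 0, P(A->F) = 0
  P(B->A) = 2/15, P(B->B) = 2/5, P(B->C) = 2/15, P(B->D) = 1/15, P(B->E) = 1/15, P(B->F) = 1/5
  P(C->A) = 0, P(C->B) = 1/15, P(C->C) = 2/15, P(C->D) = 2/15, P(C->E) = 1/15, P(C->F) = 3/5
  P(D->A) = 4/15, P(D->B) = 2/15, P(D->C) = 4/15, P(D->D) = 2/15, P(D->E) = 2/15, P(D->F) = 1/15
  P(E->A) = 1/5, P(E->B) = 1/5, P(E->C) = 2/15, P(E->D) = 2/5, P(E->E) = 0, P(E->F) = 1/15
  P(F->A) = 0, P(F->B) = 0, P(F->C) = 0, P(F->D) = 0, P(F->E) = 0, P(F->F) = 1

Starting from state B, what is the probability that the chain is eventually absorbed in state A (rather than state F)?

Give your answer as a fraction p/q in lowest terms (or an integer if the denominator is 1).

Let a_i = P(absorbed in A | start in state i).
Boundary conditions: a_A = 1, a_F = 0.
For each transient state i, a_i = sum_j P(i->j) * a_j:
  a_B = 2/15*a_A + 2/5*a_B + 2/15*a_C + 1/15*a_D + 1/15*a_E + 1/5*a_F
  a_C = 0*a_A + 1/15*a_B + 2/15*a_C + 2/15*a_D + 1/15*a_E + 3/5*a_F
  a_D = 4/15*a_A + 2/15*a_B + 4/15*a_C + 2/15*a_D + 2/15*a_E + 1/15*a_F
  a_E = 1/5*a_A + 1/5*a_B + 2/15*a_C + 2/5*a_D + 0*a_E + 1/15*a_F

Substituting a_A = 1 and a_F = 0, rearrange to (I - Q) a = r where r[i] = P(i -> A):
  [3/5, -2/15, -1/15, -1/15] . (a_B, a_C, a_D, a_E) = 2/15
  [-1/15, 13/15, -2/15, -1/15] . (a_B, a_C, a_D, a_E) = 0
  [-2/15, -4/15, 13/15, -2/15] . (a_B, a_C, a_D, a_E) = 4/15
  [-1/5, -2/15, -2/5, 1] . (a_B, a_C, a_D, a_E) = 1/5

Solving yields:
  a_B = 1293/3592
  a_C = 249/1796
  a_D = 431/898
  a_E = 1733/3592

Starting state is B, so the absorption probability is a_B = 1293/3592.

Answer: 1293/3592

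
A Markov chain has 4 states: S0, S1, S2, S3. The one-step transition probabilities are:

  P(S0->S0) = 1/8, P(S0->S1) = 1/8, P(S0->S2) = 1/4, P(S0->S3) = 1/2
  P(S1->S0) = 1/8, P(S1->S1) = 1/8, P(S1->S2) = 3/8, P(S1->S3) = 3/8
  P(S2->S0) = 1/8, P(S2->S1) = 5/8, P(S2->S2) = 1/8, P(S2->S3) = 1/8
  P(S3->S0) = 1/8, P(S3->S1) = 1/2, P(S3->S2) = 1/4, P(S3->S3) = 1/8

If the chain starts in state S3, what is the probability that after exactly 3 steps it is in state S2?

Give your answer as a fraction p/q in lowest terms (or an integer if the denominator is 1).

Answer: 129/512

Derivation:
Computing P^3 by repeated multiplication:
P^1 =
  S0: [1/8, 1/8, 1/4, 1/2]
  S1: [1/8, 1/8, 3/8, 3/8]
  S2: [1/8, 5/8, 1/8, 1/8]
  S3: [1/8, 1/2, 1/4, 1/8]
P^2 =
  S0: [1/8, 7/16, 15/64, 13/64]
  S1: [1/8, 29/64, 7/32, 13/64]
  S2: [1/8, 15/64, 5/16, 21/64]
  S3: [1/8, 19/64, 9/32, 19/64]
P^3 =
  S0: [1/8, 163/512, 141/512, 9/32]
  S1: [1/8, 159/512, 143/512, 73/256]
  S2: [1/8, 207/512, 123/512, 59/256]
  S3: [1/8, 193/512, 129/512, 63/256]

(P^3)[S3 -> S2] = 129/512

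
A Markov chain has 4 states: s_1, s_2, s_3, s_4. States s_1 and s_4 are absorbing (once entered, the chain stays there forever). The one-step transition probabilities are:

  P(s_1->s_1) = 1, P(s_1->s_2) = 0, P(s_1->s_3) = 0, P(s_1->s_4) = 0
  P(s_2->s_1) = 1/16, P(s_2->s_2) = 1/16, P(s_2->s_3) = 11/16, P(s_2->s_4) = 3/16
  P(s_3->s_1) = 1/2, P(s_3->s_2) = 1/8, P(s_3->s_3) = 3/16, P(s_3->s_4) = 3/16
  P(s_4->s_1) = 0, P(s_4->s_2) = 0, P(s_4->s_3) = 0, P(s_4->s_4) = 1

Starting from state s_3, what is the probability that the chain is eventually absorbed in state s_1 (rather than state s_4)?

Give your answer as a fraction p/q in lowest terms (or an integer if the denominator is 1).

Answer: 122/173

Derivation:
Let a_i = P(absorbed in s_1 | start in state i).
Boundary conditions: a_s_1 = 1, a_s_4 = 0.
For each transient state i, a_i = sum_j P(i->j) * a_j:
  a_s_2 = 1/16*a_s_1 + 1/16*a_s_2 + 11/16*a_s_3 + 3/16*a_s_4
  a_s_3 = 1/2*a_s_1 + 1/8*a_s_2 + 3/16*a_s_3 + 3/16*a_s_4

Substituting a_s_1 = 1 and a_s_4 = 0, rearrange to (I - Q) a = r where r[i] = P(i -> s_1):
  [15/16, -11/16] . (a_s_2, a_s_3) = 1/16
  [-1/8, 13/16] . (a_s_2, a_s_3) = 1/2

Solving yields:
  a_s_2 = 101/173
  a_s_3 = 122/173

Starting state is s_3, so the absorption probability is a_s_3 = 122/173.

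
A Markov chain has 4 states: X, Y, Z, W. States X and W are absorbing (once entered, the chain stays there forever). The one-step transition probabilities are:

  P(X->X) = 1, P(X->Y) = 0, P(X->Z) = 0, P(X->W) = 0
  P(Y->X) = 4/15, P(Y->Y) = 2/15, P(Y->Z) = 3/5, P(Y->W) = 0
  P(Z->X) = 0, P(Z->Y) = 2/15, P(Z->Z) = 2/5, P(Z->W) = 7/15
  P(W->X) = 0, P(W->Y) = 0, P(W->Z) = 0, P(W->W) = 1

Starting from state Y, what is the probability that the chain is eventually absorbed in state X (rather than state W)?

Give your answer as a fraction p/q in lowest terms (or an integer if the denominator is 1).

Answer: 4/11

Derivation:
Let a_i = P(absorbed in X | start in state i).
Boundary conditions: a_X = 1, a_W = 0.
For each transient state i, a_i = sum_j P(i->j) * a_j:
  a_Y = 4/15*a_X + 2/15*a_Y + 3/5*a_Z + 0*a_W
  a_Z = 0*a_X + 2/15*a_Y + 2/5*a_Z + 7/15*a_W

Substituting a_X = 1 and a_W = 0, rearrange to (I - Q) a = r where r[i] = P(i -> X):
  [13/15, -3/5] . (a_Y, a_Z) = 4/15
  [-2/15, 3/5] . (a_Y, a_Z) = 0

Solving yields:
  a_Y = 4/11
  a_Z = 8/99

Starting state is Y, so the absorption probability is a_Y = 4/11.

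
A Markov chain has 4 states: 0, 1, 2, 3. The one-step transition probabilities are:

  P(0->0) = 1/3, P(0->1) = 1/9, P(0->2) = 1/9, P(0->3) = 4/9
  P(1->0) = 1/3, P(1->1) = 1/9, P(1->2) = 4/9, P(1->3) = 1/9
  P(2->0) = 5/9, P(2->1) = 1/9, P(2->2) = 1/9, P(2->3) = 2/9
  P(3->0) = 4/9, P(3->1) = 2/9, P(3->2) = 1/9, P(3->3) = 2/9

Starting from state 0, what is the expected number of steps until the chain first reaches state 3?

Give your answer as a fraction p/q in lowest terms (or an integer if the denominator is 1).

Let h_i = expected steps to first reach 3 from state i.
Boundary: h_3 = 0.
First-step equations for the other states:
  h_0 = 1 + 1/3*h_0 + 1/9*h_1 + 1/9*h_2 + 4/9*h_3
  h_1 = 1 + 1/3*h_0 + 1/9*h_1 + 4/9*h_2 + 1/9*h_3
  h_2 = 1 + 5/9*h_0 + 1/9*h_1 + 1/9*h_2 + 2/9*h_3

Substituting h_3 = 0 and rearranging gives the linear system (I - Q) h = 1:
  [2/3, -1/9, -1/9] . (h_0, h_1, h_2) = 1
  [-1/3, 8/9, -4/9] . (h_0, h_1, h_2) = 1
  [-5/9, -1/9, 8/9] . (h_0, h_1, h_2) = 1

Solving yields:
  h_0 = 243/91
  h_1 = 342/91
  h_2 = 297/91

Starting state is 0, so the expected hitting time is h_0 = 243/91.

Answer: 243/91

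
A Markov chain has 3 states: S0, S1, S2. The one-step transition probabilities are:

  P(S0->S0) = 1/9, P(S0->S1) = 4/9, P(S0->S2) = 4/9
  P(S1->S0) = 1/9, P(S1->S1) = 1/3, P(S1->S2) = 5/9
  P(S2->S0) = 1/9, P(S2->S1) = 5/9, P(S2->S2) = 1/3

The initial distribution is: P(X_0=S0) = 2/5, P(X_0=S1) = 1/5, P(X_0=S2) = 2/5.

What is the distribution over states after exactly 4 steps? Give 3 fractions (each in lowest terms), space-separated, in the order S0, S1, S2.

Propagating the distribution step by step (d_{t+1} = d_t * P):
d_0 = (S0=2/5, S1=1/5, S2=2/5)
  d_1[S0] = 2/5*1/9 + 1/5*1/9 + 2/5*1/9 = 1/9
  d_1[S1] = 2/5*4/9 + 1/5*1/3 + 2/5*5/9 = 7/15
  d_1[S2] = 2/5*4/9 + 1/5*5/9 + 2/5*1/3 = 19/45
d_1 = (S0=1/9, S1=7/15, S2=19/45)
  d_2[S0] = 1/9*1/9 + 7/15*1/9 + 19/45*1/9 = 1/9
  d_2[S1] = 1/9*4/9 + 7/15*1/3 + 19/45*5/9 = 178/405
  d_2[S2] = 1/9*4/9 + 7/15*5/9 + 19/45*1/3 = 182/405
d_2 = (S0=1/9, S1=178/405, S2=182/405)
  d_3[S0] = 1/9*1/9 + 178/405*1/9 + 182/405*1/9 = 1/9
  d_3[S1] = 1/9*4/9 + 178/405*1/3 + 182/405*5/9 = 1624/3645
  d_3[S2] = 1/9*4/9 + 178/405*5/9 + 182/405*1/3 = 1616/3645
d_3 = (S0=1/9, S1=1624/3645, S2=1616/3645)
  d_4[S0] = 1/9*1/9 + 1624/3645*1/9 + 1616/3645*1/9 = 1/9
  d_4[S1] = 1/9*4/9 + 1624/3645*1/3 + 1616/3645*5/9 = 14572/32805
  d_4[S2] = 1/9*4/9 + 1624/3645*5/9 + 1616/3645*1/3 = 14588/32805
d_4 = (S0=1/9, S1=14572/32805, S2=14588/32805)

Answer: 1/9 14572/32805 14588/32805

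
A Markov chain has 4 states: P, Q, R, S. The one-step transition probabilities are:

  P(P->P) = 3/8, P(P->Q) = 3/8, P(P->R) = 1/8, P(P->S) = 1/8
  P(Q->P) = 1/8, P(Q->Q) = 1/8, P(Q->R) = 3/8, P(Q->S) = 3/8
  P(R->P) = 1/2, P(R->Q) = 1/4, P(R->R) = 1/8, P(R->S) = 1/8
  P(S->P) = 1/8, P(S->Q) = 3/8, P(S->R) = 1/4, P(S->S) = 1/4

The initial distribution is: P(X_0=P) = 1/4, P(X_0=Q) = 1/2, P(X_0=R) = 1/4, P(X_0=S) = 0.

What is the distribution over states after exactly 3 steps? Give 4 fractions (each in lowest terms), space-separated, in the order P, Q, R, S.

Answer: 283/1024 283/1024 229/1024 229/1024

Derivation:
Propagating the distribution step by step (d_{t+1} = d_t * P):
d_0 = (P=1/4, Q=1/2, R=1/4, S=0)
  d_1[P] = 1/4*3/8 + 1/2*1/8 + 1/4*1/2 + 0*1/8 = 9/32
  d_1[Q] = 1/4*3/8 + 1/2*1/8 + 1/4*1/4 + 0*3/8 = 7/32
  d_1[R] = 1/4*1/8 + 1/2*3/8 + 1/4*1/8 + 0*1/4 = 1/4
  d_1[S] = 1/4*1/8 + 1/2*3/8 + 1/4*1/8 + 0*1/4 = 1/4
d_1 = (P=9/32, Q=7/32, R=1/4, S=1/4)
  d_2[P] = 9/32*3/8 + 7/32*1/8 + 1/4*1/2 + 1/4*1/8 = 37/128
  d_2[Q] = 9/32*3/8 + 7/32*1/8 + 1/4*1/4 + 1/4*3/8 = 37/128
  d_2[R] = 9/32*1/8 + 7/32*3/8 + 1/4*1/8 + 1/4*1/4 = 27/128
  d_2[S] = 9/32*1/8 + 7/32*3/8 + 1/4*1/8 + 1/4*1/4 = 27/128
d_2 = (P=37/128, Q=37/128, R=27/128, S=27/128)
  d_3[P] = 37/128*3/8 + 37/128*1/8 + 27/128*1/2 + 27/128*1/8 = 283/1024
  d_3[Q] = 37/128*3/8 + 37/128*1/8 + 27/128*1/4 + 27/128*3/8 = 283/1024
  d_3[R] = 37/128*1/8 + 37/128*3/8 + 27/128*1/8 + 27/128*1/4 = 229/1024
  d_3[S] = 37/128*1/8 + 37/128*3/8 + 27/128*1/8 + 27/128*1/4 = 229/1024
d_3 = (P=283/1024, Q=283/1024, R=229/1024, S=229/1024)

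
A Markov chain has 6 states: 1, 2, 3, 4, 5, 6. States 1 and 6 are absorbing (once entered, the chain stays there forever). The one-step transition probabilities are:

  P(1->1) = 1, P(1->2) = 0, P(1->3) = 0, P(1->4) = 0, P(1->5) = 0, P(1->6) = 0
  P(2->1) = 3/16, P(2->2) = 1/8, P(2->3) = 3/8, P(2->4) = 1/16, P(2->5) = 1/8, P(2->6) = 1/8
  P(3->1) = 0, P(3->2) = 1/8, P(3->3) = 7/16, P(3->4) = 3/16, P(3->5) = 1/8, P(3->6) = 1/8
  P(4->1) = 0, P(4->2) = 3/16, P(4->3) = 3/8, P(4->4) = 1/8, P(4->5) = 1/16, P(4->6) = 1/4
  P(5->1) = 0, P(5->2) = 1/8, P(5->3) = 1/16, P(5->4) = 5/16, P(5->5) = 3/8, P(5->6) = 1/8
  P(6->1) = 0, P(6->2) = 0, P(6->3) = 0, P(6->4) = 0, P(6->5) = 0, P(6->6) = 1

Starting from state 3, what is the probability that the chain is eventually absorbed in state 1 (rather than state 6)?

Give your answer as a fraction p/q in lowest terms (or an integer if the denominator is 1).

Let a_i = P(absorbed in 1 | start in state i).
Boundary conditions: a_1 = 1, a_6 = 0.
For each transient state i, a_i = sum_j P(i->j) * a_j:
  a_2 = 3/16*a_1 + 1/8*a_2 + 3/8*a_3 + 1/16*a_4 + 1/8*a_5 + 1/8*a_6
  a_3 = 0*a_1 + 1/8*a_2 + 7/16*a_3 + 3/16*a_4 + 1/8*a_5 + 1/8*a_6
  a_4 = 0*a_1 + 3/16*a_2 + 3/8*a_3 + 1/8*a_4 + 1/16*a_5 + 1/4*a_6
  a_5 = 0*a_1 + 1/8*a_2 + 1/16*a_3 + 5/16*a_4 + 3/8*a_5 + 1/8*a_6

Substituting a_1 = 1 and a_6 = 0, rearrange to (I - Q) a = r where r[i] = P(i -> 1):
  [7/8, -3/8, -1/16, -1/8] . (a_2, a_3, a_4, a_5) = 3/16
  [-1/8, 9/16, -3/16, -1/8] . (a_2, a_3, a_4, a_5) = 0
  [-3/16, -3/8, 7/8, -1/16] . (a_2, a_3, a_4, a_5) = 0
  [-1/8, -1/16, -5/16, 5/8] . (a_2, a_3, a_4, a_5) = 0

Solving yields:
  a_2 = 236/765
  a_3 = 113/765
  a_4 = 107/765
  a_5 = 112/765

Starting state is 3, so the absorption probability is a_3 = 113/765.

Answer: 113/765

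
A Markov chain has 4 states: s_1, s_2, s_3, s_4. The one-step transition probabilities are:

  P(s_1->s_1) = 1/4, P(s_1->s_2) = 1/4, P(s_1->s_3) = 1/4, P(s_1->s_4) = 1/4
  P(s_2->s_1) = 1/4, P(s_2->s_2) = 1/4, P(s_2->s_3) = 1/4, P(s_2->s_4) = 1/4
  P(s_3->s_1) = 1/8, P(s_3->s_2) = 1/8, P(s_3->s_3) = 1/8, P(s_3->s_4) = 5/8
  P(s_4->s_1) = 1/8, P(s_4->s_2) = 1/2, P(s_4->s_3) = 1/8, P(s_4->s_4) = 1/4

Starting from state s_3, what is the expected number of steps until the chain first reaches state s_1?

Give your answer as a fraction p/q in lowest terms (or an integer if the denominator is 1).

Let h_i = expected steps to first reach s_1 from state i.
Boundary: h_s_1 = 0.
First-step equations for the other states:
  h_s_2 = 1 + 1/4*h_s_1 + 1/4*h_s_2 + 1/4*h_s_3 + 1/4*h_s_4
  h_s_3 = 1 + 1/8*h_s_1 + 1/8*h_s_2 + 1/8*h_s_3 + 5/8*h_s_4
  h_s_4 = 1 + 1/8*h_s_1 + 1/2*h_s_2 + 1/8*h_s_3 + 1/4*h_s_4

Substituting h_s_1 = 0 and rearranging gives the linear system (I - Q) h = 1:
  [3/4, -1/4, -1/4] . (h_s_2, h_s_3, h_s_4) = 1
  [-1/8, 7/8, -5/8] . (h_s_2, h_s_3, h_s_4) = 1
  [-1/2, -1/8, 3/4] . (h_s_2, h_s_3, h_s_4) = 1

Solving yields:
  h_s_2 = 75/14
  h_s_3 = 43/7
  h_s_4 = 83/14

Starting state is s_3, so the expected hitting time is h_s_3 = 43/7.

Answer: 43/7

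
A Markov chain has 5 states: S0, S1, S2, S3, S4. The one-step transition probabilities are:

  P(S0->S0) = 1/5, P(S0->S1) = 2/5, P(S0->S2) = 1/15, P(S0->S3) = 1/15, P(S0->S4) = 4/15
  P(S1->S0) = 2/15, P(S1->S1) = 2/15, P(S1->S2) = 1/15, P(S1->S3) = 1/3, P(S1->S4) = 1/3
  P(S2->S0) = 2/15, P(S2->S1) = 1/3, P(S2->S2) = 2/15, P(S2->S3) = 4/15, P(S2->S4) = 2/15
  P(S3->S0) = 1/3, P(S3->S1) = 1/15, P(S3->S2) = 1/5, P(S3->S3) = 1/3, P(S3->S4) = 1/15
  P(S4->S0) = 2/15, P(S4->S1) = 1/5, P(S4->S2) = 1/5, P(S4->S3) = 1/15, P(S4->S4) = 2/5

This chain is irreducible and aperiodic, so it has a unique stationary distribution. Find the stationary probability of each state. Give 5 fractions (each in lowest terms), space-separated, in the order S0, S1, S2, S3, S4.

Answer: 1293/6913 8875/41478 2849/20739 4276/20739 10595/41478

Derivation:
The stationary distribution satisfies pi = pi * P, i.e.:
  pi_S0 = 1/5*pi_S0 + 2/15*pi_S1 + 2/15*pi_S2 + 1/3*pi_S3 + 2/15*pi_S4
  pi_S1 = 2/5*pi_S0 + 2/15*pi_S1 + 1/3*pi_S2 + 1/15*pi_S3 + 1/5*pi_S4
  pi_S2 = 1/15*pi_S0 + 1/15*pi_S1 + 2/15*pi_S2 + 1/5*pi_S3 + 1/5*pi_S4
  pi_S3 = 1/15*pi_S0 + 1/3*pi_S1 + 4/15*pi_S2 + 1/3*pi_S3 + 1/15*pi_S4
  pi_S4 = 4/15*pi_S0 + 1/3*pi_S1 + 2/15*pi_S2 + 1/15*pi_S3 + 2/5*pi_S4
with normalization: pi_S0 + pi_S1 + pi_S2 + pi_S3 + pi_S4 = 1.

Using the first 4 balance equations plus normalization, the linear system A*pi = b is:
  [-4/5, 2/15, 2/15, 1/3, 2/15] . pi = 0
  [2/5, -13/15, 1/3, 1/15, 1/5] . pi = 0
  [1/15, 1/15, -13/15, 1/5, 1/5] . pi = 0
  [1/15, 1/3, 4/15, -2/3, 1/15] . pi = 0
  [1, 1, 1, 1, 1] . pi = 1

Solving yields:
  pi_S0 = 1293/6913
  pi_S1 = 8875/41478
  pi_S2 = 2849/20739
  pi_S3 = 4276/20739
  pi_S4 = 10595/41478

Verification (pi * P):
  1293/6913*1/5 + 8875/41478*2/15 + 2849/20739*2/15 + 4276/20739*1/3 + 10595/41478*2/15 = 1293/6913 = pi_S0  (ok)
  1293/6913*2/5 + 8875/41478*2/15 + 2849/20739*1/3 + 4276/20739*1/15 + 10595/41478*1/5 = 8875/41478 = pi_S1  (ok)
  1293/6913*1/15 + 8875/41478*1/15 + 2849/20739*2/15 + 4276/20739*1/5 + 10595/41478*1/5 = 2849/20739 = pi_S2  (ok)
  1293/6913*1/15 + 8875/41478*1/3 + 2849/20739*4/15 + 4276/20739*1/3 + 10595/41478*1/15 = 4276/20739 = pi_S3  (ok)
  1293/6913*4/15 + 8875/41478*1/3 + 2849/20739*2/15 + 4276/20739*1/15 + 10595/41478*2/5 = 10595/41478 = pi_S4  (ok)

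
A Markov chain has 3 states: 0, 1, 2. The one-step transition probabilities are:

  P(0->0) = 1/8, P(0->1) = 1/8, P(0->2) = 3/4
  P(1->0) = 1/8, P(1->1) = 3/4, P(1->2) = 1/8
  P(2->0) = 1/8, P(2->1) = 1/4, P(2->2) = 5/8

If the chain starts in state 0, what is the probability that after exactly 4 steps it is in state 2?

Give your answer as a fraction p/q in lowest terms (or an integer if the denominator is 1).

Computing P^4 by repeated multiplication:
P^1 =
  0: [1/8, 1/8, 3/4]
  1: [1/8, 3/4, 1/8]
  2: [1/8, 1/4, 5/8]
P^2 =
  0: [1/8, 19/64, 37/64]
  1: [1/8, 39/64, 17/64]
  2: [1/8, 23/64, 33/64]
P^3 =
  0: [1/8, 49/128, 63/128]
  1: [1/8, 69/128, 43/128]
  2: [1/8, 53/128, 59/128]
P^4 =
  0: [1/8, 109/256, 115/256]
  1: [1/8, 129/256, 95/256]
  2: [1/8, 113/256, 111/256]

(P^4)[0 -> 2] = 115/256

Answer: 115/256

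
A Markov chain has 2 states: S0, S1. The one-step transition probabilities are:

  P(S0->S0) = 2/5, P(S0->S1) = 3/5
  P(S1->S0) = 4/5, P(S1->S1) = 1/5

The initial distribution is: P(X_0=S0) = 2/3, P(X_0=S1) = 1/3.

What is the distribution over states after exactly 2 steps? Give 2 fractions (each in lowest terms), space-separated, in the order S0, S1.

Answer: 44/75 31/75

Derivation:
Propagating the distribution step by step (d_{t+1} = d_t * P):
d_0 = (S0=2/3, S1=1/3)
  d_1[S0] = 2/3*2/5 + 1/3*4/5 = 8/15
  d_1[S1] = 2/3*3/5 + 1/3*1/5 = 7/15
d_1 = (S0=8/15, S1=7/15)
  d_2[S0] = 8/15*2/5 + 7/15*4/5 = 44/75
  d_2[S1] = 8/15*3/5 + 7/15*1/5 = 31/75
d_2 = (S0=44/75, S1=31/75)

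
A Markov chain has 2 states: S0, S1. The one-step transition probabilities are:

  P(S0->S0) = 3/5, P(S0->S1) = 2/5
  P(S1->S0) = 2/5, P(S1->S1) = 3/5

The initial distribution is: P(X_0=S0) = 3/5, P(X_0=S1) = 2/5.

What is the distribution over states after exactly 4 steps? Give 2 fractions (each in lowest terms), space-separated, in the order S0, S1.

Answer: 1563/3125 1562/3125

Derivation:
Propagating the distribution step by step (d_{t+1} = d_t * P):
d_0 = (S0=3/5, S1=2/5)
  d_1[S0] = 3/5*3/5 + 2/5*2/5 = 13/25
  d_1[S1] = 3/5*2/5 + 2/5*3/5 = 12/25
d_1 = (S0=13/25, S1=12/25)
  d_2[S0] = 13/25*3/5 + 12/25*2/5 = 63/125
  d_2[S1] = 13/25*2/5 + 12/25*3/5 = 62/125
d_2 = (S0=63/125, S1=62/125)
  d_3[S0] = 63/125*3/5 + 62/125*2/5 = 313/625
  d_3[S1] = 63/125*2/5 + 62/125*3/5 = 312/625
d_3 = (S0=313/625, S1=312/625)
  d_4[S0] = 313/625*3/5 + 312/625*2/5 = 1563/3125
  d_4[S1] = 313/625*2/5 + 312/625*3/5 = 1562/3125
d_4 = (S0=1563/3125, S1=1562/3125)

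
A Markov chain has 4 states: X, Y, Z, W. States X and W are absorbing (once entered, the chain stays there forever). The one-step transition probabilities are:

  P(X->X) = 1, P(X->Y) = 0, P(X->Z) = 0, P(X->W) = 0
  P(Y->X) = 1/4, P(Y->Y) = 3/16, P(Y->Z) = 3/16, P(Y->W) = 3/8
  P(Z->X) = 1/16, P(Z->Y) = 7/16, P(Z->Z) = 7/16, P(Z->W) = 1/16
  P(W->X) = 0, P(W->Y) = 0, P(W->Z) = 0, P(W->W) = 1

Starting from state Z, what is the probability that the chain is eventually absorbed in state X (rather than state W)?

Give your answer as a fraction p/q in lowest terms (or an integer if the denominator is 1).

Answer: 41/96

Derivation:
Let a_i = P(absorbed in X | start in state i).
Boundary conditions: a_X = 1, a_W = 0.
For each transient state i, a_i = sum_j P(i->j) * a_j:
  a_Y = 1/4*a_X + 3/16*a_Y + 3/16*a_Z + 3/8*a_W
  a_Z = 1/16*a_X + 7/16*a_Y + 7/16*a_Z + 1/16*a_W

Substituting a_X = 1 and a_W = 0, rearrange to (I - Q) a = r where r[i] = P(i -> X):
  [13/16, -3/16] . (a_Y, a_Z) = 1/4
  [-7/16, 9/16] . (a_Y, a_Z) = 1/16

Solving yields:
  a_Y = 13/32
  a_Z = 41/96

Starting state is Z, so the absorption probability is a_Z = 41/96.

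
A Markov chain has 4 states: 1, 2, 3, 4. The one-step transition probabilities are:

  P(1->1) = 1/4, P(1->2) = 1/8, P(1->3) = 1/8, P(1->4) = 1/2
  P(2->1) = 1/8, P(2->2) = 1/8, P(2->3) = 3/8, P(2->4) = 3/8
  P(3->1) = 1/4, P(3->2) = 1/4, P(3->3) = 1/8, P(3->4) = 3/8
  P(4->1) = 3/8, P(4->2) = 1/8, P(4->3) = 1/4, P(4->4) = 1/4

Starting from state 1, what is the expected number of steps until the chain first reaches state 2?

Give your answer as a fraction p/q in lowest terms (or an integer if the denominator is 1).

Let h_i = expected steps to first reach 2 from state i.
Boundary: h_2 = 0.
First-step equations for the other states:
  h_1 = 1 + 1/4*h_1 + 1/8*h_2 + 1/8*h_3 + 1/2*h_4
  h_3 = 1 + 1/4*h_1 + 1/4*h_2 + 1/8*h_3 + 3/8*h_4
  h_4 = 1 + 3/8*h_1 + 1/8*h_2 + 1/4*h_3 + 1/4*h_4

Substituting h_2 = 0 and rearranging gives the linear system (I - Q) h = 1:
  [3/4, -1/8, -1/2] . (h_1, h_3, h_4) = 1
  [-1/4, 7/8, -3/8] . (h_1, h_3, h_4) = 1
  [-3/8, -1/4, 3/4] . (h_1, h_3, h_4) = 1

Solving yields:
  h_1 = 648/95
  h_3 = 568/95
  h_4 = 128/19

Starting state is 1, so the expected hitting time is h_1 = 648/95.

Answer: 648/95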